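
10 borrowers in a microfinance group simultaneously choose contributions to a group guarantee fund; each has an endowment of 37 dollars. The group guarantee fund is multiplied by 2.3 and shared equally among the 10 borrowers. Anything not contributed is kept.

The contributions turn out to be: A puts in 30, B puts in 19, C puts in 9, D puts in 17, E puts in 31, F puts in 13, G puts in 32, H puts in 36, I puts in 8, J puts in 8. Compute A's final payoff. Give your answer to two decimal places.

53.69 dollars

Total contributed: 30 + 19 + 9 + 17 + 31 + 13 + 32 + 36 + 8 + 8 = 203.
Each receives 2.3 × 203 / 10 = 46.69 from the group guarantee fund.
A keeps 37 − 30 = 7, so A's payoff is 7 + 46.69 = 53.69.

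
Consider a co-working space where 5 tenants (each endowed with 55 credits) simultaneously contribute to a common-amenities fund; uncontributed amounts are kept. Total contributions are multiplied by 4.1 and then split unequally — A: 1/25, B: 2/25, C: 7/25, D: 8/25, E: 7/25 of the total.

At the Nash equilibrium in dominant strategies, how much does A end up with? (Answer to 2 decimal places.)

82.06 credits

Player j's private return per contributed unit is 4.1 × (j's share). Contributing is weakly dominant for j when that share is at least 1/4.1 = 0.2439, and contributing 0 is dominant otherwise.
The shares above 0.2439 belong to C, D and E, contributing 55 each; the remaining 2 contribute 0. Total contributed: 165.
A keeps 55 and receives 4.1 × 165 × 1/25 = 27.06 from the common-amenities fund, for a payoff of 82.06.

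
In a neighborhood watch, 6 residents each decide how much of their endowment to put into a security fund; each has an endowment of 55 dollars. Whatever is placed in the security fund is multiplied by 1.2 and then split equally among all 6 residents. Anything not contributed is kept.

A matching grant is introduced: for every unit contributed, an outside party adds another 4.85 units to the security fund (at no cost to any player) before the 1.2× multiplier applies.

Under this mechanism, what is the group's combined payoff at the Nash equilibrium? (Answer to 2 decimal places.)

2316.60 dollars

Under the mechanism each unit contributed yields 1.2 × 5.85 / 6 = 1.1700 back to its contributor per unit of net cost, which exceeds 1, making full contribution the dominant choice for everyone.
So the Nash equilibrium is full contribution by all 6; the group earns 1.2 × 5.85 × 330 = 2316.60.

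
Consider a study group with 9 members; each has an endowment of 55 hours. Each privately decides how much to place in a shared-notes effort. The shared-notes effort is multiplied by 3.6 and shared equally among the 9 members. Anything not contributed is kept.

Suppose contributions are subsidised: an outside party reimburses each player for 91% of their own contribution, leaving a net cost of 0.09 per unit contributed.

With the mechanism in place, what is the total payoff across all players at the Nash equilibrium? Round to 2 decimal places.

2232.45 hours

Under the mechanism each unit contributed yields (3.6/9) / 0.09 = 4.4444 back to its contributor per unit of net cost, which exceeds 1, making full contribution the dominant choice for everyone.
At the Nash equilibrium everyone contributes 55. Group total payoff = 9 × (55 × 0.91 + 3.6 × 55) = 2232.45.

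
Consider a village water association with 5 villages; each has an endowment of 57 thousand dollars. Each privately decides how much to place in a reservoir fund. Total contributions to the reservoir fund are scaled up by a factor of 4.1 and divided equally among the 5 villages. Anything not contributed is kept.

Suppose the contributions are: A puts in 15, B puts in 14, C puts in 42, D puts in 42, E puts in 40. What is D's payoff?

140.46 thousand dollars

Total contributed: 15 + 14 + 42 + 42 + 40 = 153.
Each receives 4.1 × 153 / 5 = 125.46 from the reservoir fund.
D keeps 57 − 42 = 15, so D's payoff is 15 + 125.46 = 140.46.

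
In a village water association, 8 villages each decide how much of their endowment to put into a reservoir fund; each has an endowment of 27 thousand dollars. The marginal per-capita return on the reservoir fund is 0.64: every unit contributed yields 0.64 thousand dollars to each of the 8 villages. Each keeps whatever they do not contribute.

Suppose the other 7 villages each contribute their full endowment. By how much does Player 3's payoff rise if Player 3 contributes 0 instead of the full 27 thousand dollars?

Switching from a contribution of 27 to 0 lets Player 3 keep an extra 27 thousand dollars, but lowers the reservoir fund by 27, which costs Player 3 their own share of that drop: 0.64 × 27 = 17.28.
Net gain = 27 − 17.28 = 9.72. The private return per contributed unit (0.64) is below 1, so free-riding is indeed the best response regardless of what the others do.

9.72 thousand dollars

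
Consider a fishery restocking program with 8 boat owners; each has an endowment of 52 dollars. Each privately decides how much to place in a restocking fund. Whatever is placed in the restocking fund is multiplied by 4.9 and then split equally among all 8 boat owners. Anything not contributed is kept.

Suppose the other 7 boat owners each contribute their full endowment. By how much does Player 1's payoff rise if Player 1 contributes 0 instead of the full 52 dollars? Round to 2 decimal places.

20.15 dollars

Switching from a contribution of 52 to 0 lets Player 1 keep an extra 52 dollars, but lowers the restocking fund by 52, which costs Player 1 their own share of that drop: 4.9/8 × 52 = 31.85.
Net gain = 52 − 31.85 = 20.15. The private return per contributed unit (0.6125) is below 1, so free-riding is indeed the best response regardless of what the others do.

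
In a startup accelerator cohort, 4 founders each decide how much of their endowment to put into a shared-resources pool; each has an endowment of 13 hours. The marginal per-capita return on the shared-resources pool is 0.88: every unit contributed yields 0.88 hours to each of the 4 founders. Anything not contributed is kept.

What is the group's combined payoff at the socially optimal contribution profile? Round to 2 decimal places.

183.04 hours

Each contributed unit returns 3.520 to the group as a whole (0.88 to each of 4 players), which exceeds 1, so the social optimum is full contribution: group total = 3.520 × 52 = 183.04.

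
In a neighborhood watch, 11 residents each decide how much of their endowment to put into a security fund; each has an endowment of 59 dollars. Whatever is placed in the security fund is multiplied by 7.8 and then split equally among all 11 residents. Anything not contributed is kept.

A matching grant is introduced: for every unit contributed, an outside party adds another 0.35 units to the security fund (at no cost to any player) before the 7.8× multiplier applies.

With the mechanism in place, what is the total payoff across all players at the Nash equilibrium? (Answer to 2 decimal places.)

With the mechanism, a contributed unit returns 7.8 × 1.35 / 11 = 0.9573 per unit of net cost — still below 1 — so contributing 0 remains dominant for every player.
Everyone keeps their endowment and the group total is 11 × 59 = 649.

649.00 dollars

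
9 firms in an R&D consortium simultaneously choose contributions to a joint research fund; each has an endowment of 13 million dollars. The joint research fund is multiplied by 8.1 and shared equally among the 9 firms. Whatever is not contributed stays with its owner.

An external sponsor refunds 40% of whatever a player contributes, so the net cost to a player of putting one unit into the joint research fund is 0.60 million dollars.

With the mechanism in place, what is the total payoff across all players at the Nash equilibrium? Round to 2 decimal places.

994.50 million dollars

The effective private return per unit is now (8.1/9) / 0.60 = 1.5000 > 1, so every player's dominant strategy flips to full contribution.
So the Nash equilibrium is full contribution by all 9; the group earns 9 × (13 × 0.40 + 8.1 × 13) = 994.50.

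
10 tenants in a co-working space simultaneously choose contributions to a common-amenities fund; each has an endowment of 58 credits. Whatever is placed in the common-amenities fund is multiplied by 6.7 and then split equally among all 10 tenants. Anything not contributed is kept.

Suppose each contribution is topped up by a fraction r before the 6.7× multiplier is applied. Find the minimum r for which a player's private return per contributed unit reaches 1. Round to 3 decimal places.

0.493

With matching at rate r, one contributed unit becomes (1 + r) in the common-amenities fund and returns 6.7 × (1 + r) / 10 to the contributor.
Setting this equal to 1: 1 + r = 10/6.7 = 1.4925.
So the minimum matching rate is r = 1.4925 − 1 = 0.493.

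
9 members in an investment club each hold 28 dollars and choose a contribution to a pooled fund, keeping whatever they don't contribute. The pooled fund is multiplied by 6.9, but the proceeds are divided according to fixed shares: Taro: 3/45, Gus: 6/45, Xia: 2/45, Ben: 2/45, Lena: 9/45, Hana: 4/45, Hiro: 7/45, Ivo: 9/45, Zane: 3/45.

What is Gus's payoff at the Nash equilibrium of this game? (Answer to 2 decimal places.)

A player with share s gets back 6.9·s per unit contributed, so full contribution is dominant for anyone with s > 1/6.9 = 0.1449 and zero contribution is dominant for anyone below.
Lena, Hiro and Ivo are above the threshold, contributing 28 each; the remaining 6 contribute 0. Total contributed: 84.
Gus keeps 28 and receives 6.9 × 84 × 6/45 = 77.28 from the pooled fund, for a payoff of 105.28.

105.28 dollars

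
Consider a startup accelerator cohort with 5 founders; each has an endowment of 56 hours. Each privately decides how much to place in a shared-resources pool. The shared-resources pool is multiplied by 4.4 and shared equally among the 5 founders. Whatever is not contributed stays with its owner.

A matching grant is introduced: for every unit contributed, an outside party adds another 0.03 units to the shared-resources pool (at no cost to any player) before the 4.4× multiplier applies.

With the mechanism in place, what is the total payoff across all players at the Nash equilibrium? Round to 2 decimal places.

With the mechanism, a contributed unit returns 4.4 × 1.03 / 5 = 0.9064 per unit of net cost — still below 1 — so contributing 0 remains dominant for every player.
Everyone keeps their endowment and the group total is 5 × 56 = 280.

280.00 hours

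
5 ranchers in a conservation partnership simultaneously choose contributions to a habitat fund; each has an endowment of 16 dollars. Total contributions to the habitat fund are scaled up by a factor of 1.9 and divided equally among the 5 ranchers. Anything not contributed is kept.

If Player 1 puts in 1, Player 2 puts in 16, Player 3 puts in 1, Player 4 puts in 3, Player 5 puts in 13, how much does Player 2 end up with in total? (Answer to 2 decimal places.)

Total contributed: 1 + 16 + 1 + 3 + 13 = 34.
Each receives 1.9 × 34 / 5 = 12.92 from the habitat fund.
Player 2 keeps 16 − 16 = 0, so Player 2's payoff is 0 + 12.92 = 12.92.

12.92 dollars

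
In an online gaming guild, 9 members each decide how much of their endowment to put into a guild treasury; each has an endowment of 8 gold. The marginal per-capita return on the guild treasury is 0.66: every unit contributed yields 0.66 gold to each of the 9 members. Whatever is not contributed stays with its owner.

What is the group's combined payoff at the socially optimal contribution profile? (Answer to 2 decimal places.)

427.68 gold

Each contributed unit returns 5.940 to the group as a whole (0.66 to each of 9 players), which exceeds 1, so the social optimum is full contribution: group total = 5.940 × 72 = 427.68.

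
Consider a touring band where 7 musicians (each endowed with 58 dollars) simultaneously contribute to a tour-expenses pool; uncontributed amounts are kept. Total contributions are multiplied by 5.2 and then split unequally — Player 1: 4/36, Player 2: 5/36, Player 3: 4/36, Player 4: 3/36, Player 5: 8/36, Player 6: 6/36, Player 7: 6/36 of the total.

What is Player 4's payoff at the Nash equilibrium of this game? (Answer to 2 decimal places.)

Each unit j contributes comes back to j as 5.2 × (j's share), so j prefers to contribute only if that share exceeds 1/5.2 = 0.1923; otherwise keeping the unit dominates.
Only Player 5 (8/36) clears that bar, contributing 58; the remaining 6 contribute 0. Total contributed: 58.
Player 4 keeps 58 and receives 5.2 × 58 × 3/36 = 25.13 from the tour-expenses pool, for a payoff of 83.13.

83.13 dollars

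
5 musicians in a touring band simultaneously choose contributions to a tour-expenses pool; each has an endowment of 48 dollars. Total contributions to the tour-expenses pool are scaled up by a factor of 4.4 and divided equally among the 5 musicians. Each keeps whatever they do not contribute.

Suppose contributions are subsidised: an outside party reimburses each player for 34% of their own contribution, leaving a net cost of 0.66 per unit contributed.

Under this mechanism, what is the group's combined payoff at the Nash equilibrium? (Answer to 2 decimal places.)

The effective private return per unit is now (4.4/5) / 0.66 = 1.3333 > 1, so every player's dominant strategy flips to full contribution.
So the Nash equilibrium is full contribution by all 5; the group earns 5 × (48 × 0.34 + 4.4 × 48) = 1137.60.

1137.60 dollars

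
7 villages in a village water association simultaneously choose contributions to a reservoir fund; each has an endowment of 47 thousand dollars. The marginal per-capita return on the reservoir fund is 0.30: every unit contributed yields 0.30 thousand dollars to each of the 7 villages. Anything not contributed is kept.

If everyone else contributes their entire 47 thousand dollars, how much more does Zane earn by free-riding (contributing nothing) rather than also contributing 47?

Switching from a contribution of 47 to 0 lets Zane keep an extra 47 thousand dollars, but lowers the reservoir fund by 47, which costs Zane their own share of that drop: 0.30 × 47 = 14.10.
Net gain = 47 − 14.10 = 32.90. The private return per contributed unit (0.30) is below 1, so free-riding is indeed the best response regardless of what the others do.

32.90 thousand dollars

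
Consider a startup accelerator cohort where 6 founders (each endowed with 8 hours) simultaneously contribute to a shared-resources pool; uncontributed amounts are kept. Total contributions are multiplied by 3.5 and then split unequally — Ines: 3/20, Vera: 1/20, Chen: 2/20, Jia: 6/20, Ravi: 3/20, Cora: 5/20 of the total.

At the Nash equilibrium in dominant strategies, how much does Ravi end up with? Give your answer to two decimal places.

12.20 hours

A player with share s gets back 3.5·s per unit contributed, so full contribution is dominant for anyone with s > 1/3.5 = 0.2857 and zero contribution is dominant for anyone below.
The only share above 0.2857 is Jia's 6/20, contributing 8; the remaining 5 contribute 0. Total contributed: 8.
Ravi keeps 8 and receives 3.5 × 8 × 3/20 = 4.20 from the shared-resources pool, for a payoff of 12.20.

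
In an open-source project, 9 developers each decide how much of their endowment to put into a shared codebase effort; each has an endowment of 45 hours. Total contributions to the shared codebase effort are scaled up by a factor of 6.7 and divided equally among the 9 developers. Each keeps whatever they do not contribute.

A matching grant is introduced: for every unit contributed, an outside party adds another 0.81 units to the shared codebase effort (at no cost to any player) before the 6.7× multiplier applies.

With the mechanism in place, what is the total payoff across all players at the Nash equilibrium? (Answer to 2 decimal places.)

The effective private return per unit is now 6.7 × 1.81 / 9 = 1.3474 > 1, so every player's dominant strategy flips to full contribution.
So the Nash equilibrium is full contribution by all 9; the group earns 6.7 × 1.81 × 405 = 4911.44.

4911.44 hours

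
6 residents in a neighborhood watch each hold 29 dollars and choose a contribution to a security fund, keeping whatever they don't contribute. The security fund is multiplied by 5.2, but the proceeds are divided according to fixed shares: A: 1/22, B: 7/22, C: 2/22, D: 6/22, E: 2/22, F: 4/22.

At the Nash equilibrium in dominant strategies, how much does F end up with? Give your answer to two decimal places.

Player j's private return per contributed unit is 5.2 × (j's share). Contributing is weakly dominant for j when that share is at least 1/5.2 = 0.1923, and contributing 0 is dominant otherwise.
B and D are above the threshold, contributing 29 each; the remaining 4 contribute 0. Total contributed: 58.
F keeps 29 and receives 5.2 × 58 × 4/22 = 54.84 from the security fund, for a payoff of 83.84.

83.84 dollars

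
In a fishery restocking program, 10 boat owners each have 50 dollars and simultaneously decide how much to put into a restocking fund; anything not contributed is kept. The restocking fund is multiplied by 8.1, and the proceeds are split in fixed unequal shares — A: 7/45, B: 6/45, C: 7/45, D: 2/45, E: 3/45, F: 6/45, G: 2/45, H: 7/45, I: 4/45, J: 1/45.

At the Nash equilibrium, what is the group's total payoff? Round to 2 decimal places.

2275.00 dollars

A player with share s gets back 8.1·s per unit contributed, so full contribution is dominant for anyone with s > 1/8.1 = 0.1235 and zero contribution is dominant for anyone below.
A, B, C, F and H are above the threshold, contributing 50 each; the remaining 5 contribute 0. Total contributed: 250.
The restocking fund pays out 8.1 × 250 = 2025.00 in total (split across the unequal shares, but the aggregate is all that matters for the group sum).
The 5 free-riders keep 50 each, adding 250. Group total = 250 + 2025.00 = 2275.00.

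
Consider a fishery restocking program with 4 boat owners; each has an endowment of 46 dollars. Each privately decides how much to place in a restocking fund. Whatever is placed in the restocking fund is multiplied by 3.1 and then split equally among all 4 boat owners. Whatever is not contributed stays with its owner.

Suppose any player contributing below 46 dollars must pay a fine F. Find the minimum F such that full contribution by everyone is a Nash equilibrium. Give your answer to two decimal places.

10.35 dollars

Given the others contribute fully, the best deviation is to contribute 0 (any partial contribution still incurs the fine and gives up units whose private return 0.7750 is below 1).
Deviating from 46 to 0 saves 46 dollars but forfeits the deviator's share of the drop in the restocking fund: 3.1/4 × 46 = 35.65.
So the deviation gain is 46 − 35.65 = 10.35, and the fine must be at least 10.35 dollars to wipe it out.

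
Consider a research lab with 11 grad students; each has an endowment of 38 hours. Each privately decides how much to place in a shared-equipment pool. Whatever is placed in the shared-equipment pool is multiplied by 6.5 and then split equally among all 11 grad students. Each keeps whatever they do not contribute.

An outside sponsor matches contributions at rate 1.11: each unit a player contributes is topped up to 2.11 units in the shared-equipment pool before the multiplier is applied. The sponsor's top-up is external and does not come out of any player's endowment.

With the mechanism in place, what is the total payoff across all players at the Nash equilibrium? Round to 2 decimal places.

5732.87 hours

The effective private return per unit is now 6.5 × 2.11 / 11 = 1.2468 > 1, so every player's dominant strategy flips to full contribution.
So the Nash equilibrium is full contribution by all 11; the group earns 6.5 × 2.11 × 418 = 5732.87.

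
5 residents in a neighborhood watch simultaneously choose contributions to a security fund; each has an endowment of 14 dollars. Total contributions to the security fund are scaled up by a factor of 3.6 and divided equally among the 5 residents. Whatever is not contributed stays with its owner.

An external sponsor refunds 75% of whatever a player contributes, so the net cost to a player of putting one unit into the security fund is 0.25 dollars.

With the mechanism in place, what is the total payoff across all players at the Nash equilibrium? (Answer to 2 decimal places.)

Under the mechanism each unit contributed yields (3.6/5) / 0.25 = 2.8800 back to its contributor per unit of net cost, which exceeds 1, making full contribution the dominant choice for everyone.
So the Nash equilibrium is full contribution by all 5; the group earns 5 × (14 × 0.75 + 3.6 × 14) = 304.50.

304.50 dollars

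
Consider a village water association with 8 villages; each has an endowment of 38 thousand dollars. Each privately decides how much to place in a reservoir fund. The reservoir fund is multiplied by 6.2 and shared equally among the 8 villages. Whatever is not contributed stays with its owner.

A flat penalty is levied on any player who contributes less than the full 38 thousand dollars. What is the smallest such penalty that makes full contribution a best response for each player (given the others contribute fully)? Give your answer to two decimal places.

8.55 thousand dollars

Given the others contribute fully, the best deviation is to contribute 0 (any partial contribution still incurs the fine and gives up units whose private return 0.7750 is below 1).
Deviating from 38 to 0 saves 38 thousand dollars but forfeits the deviator's share of the drop in the reservoir fund: 6.2/8 × 38 = 29.45.
So the deviation gain is 38 − 29.45 = 8.55, and the fine must be at least 8.55 thousand dollars to wipe it out.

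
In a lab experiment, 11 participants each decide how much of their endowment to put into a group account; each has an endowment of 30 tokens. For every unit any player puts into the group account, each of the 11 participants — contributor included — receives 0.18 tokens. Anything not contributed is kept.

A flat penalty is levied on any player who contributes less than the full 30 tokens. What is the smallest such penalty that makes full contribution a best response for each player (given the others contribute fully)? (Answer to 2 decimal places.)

24.60 tokens

Given the others contribute fully, the best deviation is to contribute 0 (any partial contribution still incurs the fine and gives up units whose private return 0.18 is below 1).
Deviating from 30 to 0 saves 30 tokens but forfeits the deviator's share of the drop in the group account: 0.18 × 30 = 5.40.
So the deviation gain is 30 − 5.40 = 24.60, and the fine must be at least 24.60 tokens to wipe it out.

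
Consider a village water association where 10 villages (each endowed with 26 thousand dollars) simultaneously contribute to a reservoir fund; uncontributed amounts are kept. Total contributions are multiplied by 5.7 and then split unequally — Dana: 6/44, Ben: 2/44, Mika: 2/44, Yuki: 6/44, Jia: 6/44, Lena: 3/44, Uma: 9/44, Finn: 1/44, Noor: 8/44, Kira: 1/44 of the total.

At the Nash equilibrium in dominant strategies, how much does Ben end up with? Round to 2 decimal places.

For player j, contributing a unit is worthwhile iff 5.7 × (j's share) ≥ 1, i.e. iff j's share is at least 0.1754.
Uma and Noor are above the threshold, contributing 26 each; the remaining 8 contribute 0. Total contributed: 52.
Ben keeps 26 and receives 5.7 × 52 × 2/44 = 13.47 from the reservoir fund, for a payoff of 39.47.

39.47 thousand dollars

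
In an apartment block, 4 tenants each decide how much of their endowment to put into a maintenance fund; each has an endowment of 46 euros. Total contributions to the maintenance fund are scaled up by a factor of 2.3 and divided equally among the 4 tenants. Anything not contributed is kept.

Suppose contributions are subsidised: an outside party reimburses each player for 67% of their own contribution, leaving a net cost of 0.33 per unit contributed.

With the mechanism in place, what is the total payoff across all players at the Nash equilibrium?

546.48 euros

Under the mechanism each unit contributed yields (2.3/4) / 0.33 = 1.7424 back to its contributor per unit of net cost, which exceeds 1, making full contribution the dominant choice for everyone.
So the Nash equilibrium is full contribution by all 4; the group earns 4 × (46 × 0.67 + 2.3 × 46) = 546.48.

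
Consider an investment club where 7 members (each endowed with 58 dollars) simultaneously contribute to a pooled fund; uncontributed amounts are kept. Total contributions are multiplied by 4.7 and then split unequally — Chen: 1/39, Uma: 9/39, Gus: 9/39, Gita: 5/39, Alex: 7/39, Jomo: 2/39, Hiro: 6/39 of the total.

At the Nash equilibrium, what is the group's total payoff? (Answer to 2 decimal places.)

A player with share s gets back 4.7·s per unit contributed, so full contribution is dominant for anyone with s > 1/4.7 = 0.2128 and zero contribution is dominant for anyone below.
Uma and Gus are above the threshold, contributing 58 each; the remaining 5 contribute 0. Total contributed: 116.
The pooled fund pays out 4.7 × 116 = 545.20 in total (split across the unequal shares, but the aggregate is all that matters for the group sum).
The 5 free-riders keep 58 each, adding 290. Group total = 290 + 545.20 = 835.20.

835.20 dollars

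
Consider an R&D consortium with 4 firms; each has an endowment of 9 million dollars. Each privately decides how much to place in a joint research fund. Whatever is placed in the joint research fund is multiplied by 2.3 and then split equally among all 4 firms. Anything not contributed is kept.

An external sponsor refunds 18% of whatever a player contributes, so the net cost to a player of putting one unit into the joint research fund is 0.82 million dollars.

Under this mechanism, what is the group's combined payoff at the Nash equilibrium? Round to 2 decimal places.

36.00 million dollars

The effective private return is (2.3/4) / 0.82 = 0.7012, which is still under 1, so the mechanism doesn't change anyone's dominant strategy: zero contribution.
At the Nash equilibrium no one contributes; group total payoff = 4 × 9 = 36.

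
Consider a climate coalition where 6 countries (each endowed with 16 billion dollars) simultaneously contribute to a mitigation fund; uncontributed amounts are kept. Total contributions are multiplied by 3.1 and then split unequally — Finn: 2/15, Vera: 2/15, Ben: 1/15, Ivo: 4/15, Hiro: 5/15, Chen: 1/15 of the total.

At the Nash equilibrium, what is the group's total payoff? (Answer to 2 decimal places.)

A player with share s gets back 3.1·s per unit contributed, so full contribution is dominant for anyone with s > 1/3.1 = 0.3226 and zero contribution is dominant for anyone below.
Hiro alone (share 5/15) is above the threshold, contributing 16; the remaining 5 contribute 0. Total contributed: 16.
The mitigation fund pays out 3.1 × 16 = 49.60 in total (split across the unequal shares, but the aggregate is all that matters for the group sum).
The 5 free-riders keep 16 each, adding 80. Group total = 80 + 49.60 = 129.60.

129.60 billion dollars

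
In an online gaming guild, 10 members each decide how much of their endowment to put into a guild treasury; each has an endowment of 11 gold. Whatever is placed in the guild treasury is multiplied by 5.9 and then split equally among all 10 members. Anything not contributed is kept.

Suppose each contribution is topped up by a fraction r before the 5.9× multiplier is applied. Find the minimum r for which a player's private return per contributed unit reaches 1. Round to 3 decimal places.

0.695

With matching at rate r, one contributed unit becomes (1 + r) in the guild treasury and returns 5.9 × (1 + r) / 10 to the contributor.
Setting this equal to 1: 1 + r = 10/5.9 = 1.6949.
So the minimum matching rate is r = 1.6949 − 1 = 0.695.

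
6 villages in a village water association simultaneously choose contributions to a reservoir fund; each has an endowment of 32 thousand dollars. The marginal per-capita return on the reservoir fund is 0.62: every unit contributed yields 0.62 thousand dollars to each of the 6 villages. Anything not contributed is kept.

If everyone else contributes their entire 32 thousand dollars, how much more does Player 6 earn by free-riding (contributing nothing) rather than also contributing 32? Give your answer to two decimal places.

Switching from a contribution of 32 to 0 lets Player 6 keep an extra 32 thousand dollars, but lowers the reservoir fund by 32, which costs Player 6 their own share of that drop: 0.62 × 32 = 19.84.
Net gain = 32 − 19.84 = 12.16. The private return per contributed unit (0.62) is below 1, so free-riding is indeed the best response regardless of what the others do.

12.16 thousand dollars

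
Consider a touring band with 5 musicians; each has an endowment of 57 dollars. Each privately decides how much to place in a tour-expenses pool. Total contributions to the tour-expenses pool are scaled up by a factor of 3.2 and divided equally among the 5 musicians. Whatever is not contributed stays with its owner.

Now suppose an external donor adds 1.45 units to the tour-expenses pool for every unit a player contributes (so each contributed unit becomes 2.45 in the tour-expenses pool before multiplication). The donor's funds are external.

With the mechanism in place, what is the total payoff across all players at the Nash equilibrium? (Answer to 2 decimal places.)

Under the mechanism each unit contributed yields 3.2 × 2.45 / 5 = 1.5680 back to its contributor per unit of net cost, which exceeds 1, making full contribution the dominant choice for everyone.
At the Nash equilibrium everyone contributes 57. Group total payoff = 3.2 × 2.45 × 285 = 2234.40.

2234.40 dollars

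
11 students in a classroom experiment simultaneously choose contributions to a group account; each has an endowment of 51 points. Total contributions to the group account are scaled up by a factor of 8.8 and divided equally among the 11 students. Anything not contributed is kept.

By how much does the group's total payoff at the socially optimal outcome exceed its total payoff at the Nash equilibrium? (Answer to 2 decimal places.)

4375.80 points

Each contributed unit returns 8.8/11 = 0.8000 to its contributor — below 1 — so contributing 0 is dominant for every player. At the Nash equilibrium everyone keeps their 51, and the group total is 11 × 51 = 561.
Each contributed unit returns 8.800 to the group as a whole (0.8000 to each of 11 players), which exceeds 1, so the social optimum is full contribution: group total = 8.800 × 561 = 4936.80.
Efficiency loss = 4936.80 − 561 = 4375.80.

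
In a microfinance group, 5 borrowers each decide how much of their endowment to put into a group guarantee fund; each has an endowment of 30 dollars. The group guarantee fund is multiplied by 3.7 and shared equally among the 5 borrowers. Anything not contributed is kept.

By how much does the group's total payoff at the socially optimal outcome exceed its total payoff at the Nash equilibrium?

405.00 dollars

Each contributed unit returns 3.7/5 = 0.7400 to its contributor — below 1 — so contributing 0 is dominant for every player. At the Nash equilibrium everyone keeps their 30, and the group total is 5 × 30 = 150.
Each contributed unit returns 3.700 to the group as a whole (0.7400 to each of 5 players), which exceeds 1, so the social optimum is full contribution: group total = 3.700 × 150 = 555.00.
Efficiency loss = 555.00 − 150 = 405.00.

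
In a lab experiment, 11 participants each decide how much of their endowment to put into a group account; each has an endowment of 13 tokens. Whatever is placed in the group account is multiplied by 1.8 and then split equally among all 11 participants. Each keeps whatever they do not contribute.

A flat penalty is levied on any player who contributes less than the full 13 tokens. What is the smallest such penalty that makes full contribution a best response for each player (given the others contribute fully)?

10.87 tokens

Given the others contribute fully, the best deviation is to contribute 0 (any partial contribution still incurs the fine and gives up units whose private return 0.1636 is below 1).
Deviating from 13 to 0 saves 13 tokens but forfeits the deviator's share of the drop in the group account: 1.8/11 × 13 = 2.13.
So the deviation gain is 13 − 2.13 = 10.87, and the fine must be at least 10.87 tokens to wipe it out.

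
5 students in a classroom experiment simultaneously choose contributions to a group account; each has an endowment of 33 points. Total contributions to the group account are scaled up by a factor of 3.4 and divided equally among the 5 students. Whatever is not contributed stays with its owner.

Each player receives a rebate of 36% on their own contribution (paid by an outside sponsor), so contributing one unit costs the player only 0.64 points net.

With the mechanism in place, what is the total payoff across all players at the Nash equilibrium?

620.40 points

With the mechanism, a contributed unit returns (3.4/5) / 0.64 = 1.0625 per unit of net cost to the contributor — now above 1 — so contributing fully is weakly dominant for every player.
At the Nash equilibrium everyone contributes 33. Group total payoff = 5 × (33 × 0.36 + 3.4 × 33) = 620.40.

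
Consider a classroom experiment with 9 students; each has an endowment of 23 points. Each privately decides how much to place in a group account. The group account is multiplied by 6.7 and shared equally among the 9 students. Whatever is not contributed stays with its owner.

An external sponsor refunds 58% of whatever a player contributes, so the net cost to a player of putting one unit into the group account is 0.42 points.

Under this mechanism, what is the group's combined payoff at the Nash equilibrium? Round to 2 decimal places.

The effective private return per unit is now (6.7/9) / 0.42 = 1.7725 > 1, so every player's dominant strategy flips to full contribution.
At the Nash equilibrium everyone contributes 23. Group total payoff = 9 × (23 × 0.58 + 6.7 × 23) = 1506.96.

1506.96 points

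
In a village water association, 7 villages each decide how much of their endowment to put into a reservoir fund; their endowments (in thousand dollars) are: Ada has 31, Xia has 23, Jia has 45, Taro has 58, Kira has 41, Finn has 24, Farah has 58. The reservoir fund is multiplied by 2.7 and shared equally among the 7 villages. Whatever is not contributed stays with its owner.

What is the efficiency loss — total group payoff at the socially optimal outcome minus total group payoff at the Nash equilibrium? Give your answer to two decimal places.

476.00 thousand dollars

The private return per contributed unit is 2.7/7 = 0.3857 < 1 for every player regardless of endowment, so the Nash equilibrium is zero contribution and the group total is Σ E_j = 31 + 23 + 45 + 58 + 41 + 24 + 58 = 280.
Each contributed unit returns 2.700 to the group, so the social optimum is full contribution by everyone: group total = 2.700 × 280 = 756.00.
Efficiency loss = (2.700 − 1) × 280 = 476.00.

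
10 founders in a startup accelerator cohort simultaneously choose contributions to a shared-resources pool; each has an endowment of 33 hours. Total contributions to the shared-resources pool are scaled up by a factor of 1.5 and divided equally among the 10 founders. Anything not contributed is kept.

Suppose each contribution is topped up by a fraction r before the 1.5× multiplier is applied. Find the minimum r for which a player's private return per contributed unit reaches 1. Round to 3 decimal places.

With matching at rate r, one contributed unit becomes (1 + r) in the shared-resources pool and returns 1.5 × (1 + r) / 10 to the contributor.
Setting this equal to 1: 1 + r = 10/1.5 = 6.6667.
So the minimum matching rate is r = 6.6667 − 1 = 5.667.

5.667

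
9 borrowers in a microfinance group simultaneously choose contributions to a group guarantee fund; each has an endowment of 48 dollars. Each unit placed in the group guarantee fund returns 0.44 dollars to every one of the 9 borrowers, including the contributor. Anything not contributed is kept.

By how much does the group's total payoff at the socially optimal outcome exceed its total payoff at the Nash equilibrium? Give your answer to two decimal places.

The private return per contributed unit is 0.44 < 1, so contributing 0 is dominant for every player. At the Nash equilibrium everyone keeps their 48, and the group total is 9 × 48 = 432.
Each contributed unit returns 3.960 to the group as a whole (0.44 to each of 9 players), which exceeds 1, so the social optimum is full contribution: group total = 3.960 × 432 = 1710.72.
Efficiency loss = 1710.72 − 432 = 1278.72.

1278.72 dollars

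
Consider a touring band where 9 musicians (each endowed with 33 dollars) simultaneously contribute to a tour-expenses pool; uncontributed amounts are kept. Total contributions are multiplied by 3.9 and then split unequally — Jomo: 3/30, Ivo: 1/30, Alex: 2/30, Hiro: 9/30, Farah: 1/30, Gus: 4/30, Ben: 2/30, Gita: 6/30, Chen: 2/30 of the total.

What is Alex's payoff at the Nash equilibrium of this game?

For player j, contributing a unit is worthwhile iff 3.9 × (j's share) ≥ 1, i.e. iff j's share is at least 0.2564.
Hiro alone (share 9/30) is above the threshold, contributing 33; the remaining 8 contribute 0. Total contributed: 33.
Alex keeps 33 and receives 3.9 × 33 × 2/30 = 8.58 from the tour-expenses pool, for a payoff of 41.58.

41.58 dollars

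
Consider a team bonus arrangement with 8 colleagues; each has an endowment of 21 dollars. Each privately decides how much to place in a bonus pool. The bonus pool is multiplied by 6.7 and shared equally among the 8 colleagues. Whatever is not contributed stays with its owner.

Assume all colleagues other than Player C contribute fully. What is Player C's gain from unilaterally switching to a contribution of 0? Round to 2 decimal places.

3.41 dollars

Switching from a contribution of 21 to 0 lets Player C keep an extra 21 dollars, but lowers the bonus pool by 21, which costs Player C their own share of that drop: 6.7/8 × 21 = 17.59.
Net gain = 21 − 17.59 = 3.41. The private return per contributed unit (0.8375) is below 1, so free-riding is indeed the best response regardless of what the others do.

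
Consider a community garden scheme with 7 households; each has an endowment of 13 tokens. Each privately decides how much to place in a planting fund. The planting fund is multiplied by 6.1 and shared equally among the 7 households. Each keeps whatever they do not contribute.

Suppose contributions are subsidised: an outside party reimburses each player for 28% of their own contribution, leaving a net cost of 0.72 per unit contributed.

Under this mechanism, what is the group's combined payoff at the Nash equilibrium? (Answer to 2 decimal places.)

580.58 tokens

Under the mechanism each unit contributed yields (6.1/7) / 0.72 = 1.2103 back to its contributor per unit of net cost, which exceeds 1, making full contribution the dominant choice for everyone.
At the Nash equilibrium everyone contributes 13. Group total payoff = 7 × (13 × 0.28 + 6.1 × 13) = 580.58.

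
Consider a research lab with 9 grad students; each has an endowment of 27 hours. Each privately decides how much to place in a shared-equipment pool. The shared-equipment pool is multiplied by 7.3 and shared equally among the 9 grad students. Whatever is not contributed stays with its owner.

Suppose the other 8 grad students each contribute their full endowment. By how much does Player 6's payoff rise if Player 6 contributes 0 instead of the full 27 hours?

5.10 hours

Switching from a contribution of 27 to 0 lets Player 6 keep an extra 27 hours, but lowers the shared-equipment pool by 27, which costs Player 6 their own share of that drop: 7.3/9 × 27 = 21.90.
Net gain = 27 − 21.90 = 5.10. The private return per contributed unit (0.8111) is below 1, so free-riding is indeed the best response regardless of what the others do.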